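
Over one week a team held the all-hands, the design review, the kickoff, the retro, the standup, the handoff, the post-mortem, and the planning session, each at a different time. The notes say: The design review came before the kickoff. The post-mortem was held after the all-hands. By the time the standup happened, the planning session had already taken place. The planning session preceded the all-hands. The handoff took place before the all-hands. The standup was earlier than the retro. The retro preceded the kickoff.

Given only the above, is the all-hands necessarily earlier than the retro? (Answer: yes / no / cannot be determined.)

cannot be determined

No chain of stated constraints runs from the all-hands to the retro, and none runs from the retro to the all-hands either.
So the relative order of the all-hands and the retro is not fixed by the given facts.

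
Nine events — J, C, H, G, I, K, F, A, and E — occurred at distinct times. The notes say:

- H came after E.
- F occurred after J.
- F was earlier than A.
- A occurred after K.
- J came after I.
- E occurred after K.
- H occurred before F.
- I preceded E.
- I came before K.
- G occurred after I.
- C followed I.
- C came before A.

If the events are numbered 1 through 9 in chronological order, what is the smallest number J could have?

I must come before J — 1 forced predecessor.
Nothing else is forced ahead of J, so its earliest slot is position 1 + 1 = 2.

2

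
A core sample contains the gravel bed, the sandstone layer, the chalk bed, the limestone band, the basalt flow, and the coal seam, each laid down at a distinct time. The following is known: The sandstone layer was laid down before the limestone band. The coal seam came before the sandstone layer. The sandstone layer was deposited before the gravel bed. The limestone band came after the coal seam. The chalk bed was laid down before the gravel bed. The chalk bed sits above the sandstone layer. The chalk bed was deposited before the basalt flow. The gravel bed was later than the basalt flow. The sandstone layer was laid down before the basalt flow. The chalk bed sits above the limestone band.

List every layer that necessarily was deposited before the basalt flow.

the chalk bed, the coal seam, the limestone band, the sandstone layer

Directly stated before the basalt flow: the chalk bed and the sandstone layer.
The coal seam reaches the basalt flow via the coal seam → the sandstone layer → the basalt flow.
The limestone band reaches the basalt flow via the limestone band → the chalk bed → the basalt flow.
No chain forces the gravel bed ahead of the basalt flow.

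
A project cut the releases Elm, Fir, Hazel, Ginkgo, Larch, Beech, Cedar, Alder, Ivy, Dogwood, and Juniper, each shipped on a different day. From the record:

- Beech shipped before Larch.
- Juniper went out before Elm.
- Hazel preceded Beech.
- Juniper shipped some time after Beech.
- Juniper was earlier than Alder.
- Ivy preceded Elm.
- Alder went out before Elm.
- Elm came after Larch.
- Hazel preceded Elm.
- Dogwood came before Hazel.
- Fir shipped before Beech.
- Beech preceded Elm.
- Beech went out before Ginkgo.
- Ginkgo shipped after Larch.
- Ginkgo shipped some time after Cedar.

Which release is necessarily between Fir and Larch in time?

Beech

Tracing the constraints gives Fir → Beech → Larch, so Beech sits after Fir and before Larch.
No other release is forced both after Fir and before Larch.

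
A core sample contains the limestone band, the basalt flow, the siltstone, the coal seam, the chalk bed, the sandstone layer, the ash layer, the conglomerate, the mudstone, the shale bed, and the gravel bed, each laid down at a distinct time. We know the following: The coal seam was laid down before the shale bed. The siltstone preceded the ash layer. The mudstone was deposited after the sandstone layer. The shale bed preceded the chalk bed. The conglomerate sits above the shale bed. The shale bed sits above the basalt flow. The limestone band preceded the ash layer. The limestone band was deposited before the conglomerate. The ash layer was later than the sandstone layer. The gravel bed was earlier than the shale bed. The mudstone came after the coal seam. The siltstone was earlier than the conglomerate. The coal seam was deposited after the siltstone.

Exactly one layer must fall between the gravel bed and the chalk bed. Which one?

Tracing the constraints gives the gravel bed → the shale bed → the chalk bed, so the shale bed sits after the gravel bed and before the chalk bed.
No other layer is forced both after the gravel bed and before the chalk bed.

the shale bed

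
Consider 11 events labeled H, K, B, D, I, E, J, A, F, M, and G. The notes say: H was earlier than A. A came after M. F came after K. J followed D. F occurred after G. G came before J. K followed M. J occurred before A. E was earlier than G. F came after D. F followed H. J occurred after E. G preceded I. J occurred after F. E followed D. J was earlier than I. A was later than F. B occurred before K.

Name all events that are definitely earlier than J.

Directly stated before J: D, E, F, and G.
B reaches J via B → K → F → J.
H reaches J via H → F → J.
K reaches J via K → F → J.
Likewise M reaches J by chaining the stated constraints.
No chain forces I (or any of the others) ahead of J.

B, D, E, F, G, H, K, M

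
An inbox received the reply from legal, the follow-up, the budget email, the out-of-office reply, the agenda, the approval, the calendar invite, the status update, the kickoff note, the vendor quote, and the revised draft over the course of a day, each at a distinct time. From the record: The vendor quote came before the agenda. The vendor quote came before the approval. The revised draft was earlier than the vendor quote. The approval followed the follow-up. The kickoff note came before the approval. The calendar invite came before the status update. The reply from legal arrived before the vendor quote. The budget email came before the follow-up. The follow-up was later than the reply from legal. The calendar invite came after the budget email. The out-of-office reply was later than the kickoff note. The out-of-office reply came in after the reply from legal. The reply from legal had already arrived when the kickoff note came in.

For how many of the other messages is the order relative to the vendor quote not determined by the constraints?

6

Forced before the vendor quote: the reply from legal and the revised draft; forced after the vendor quote: the agenda and the approval.
That leaves the budget email, the calendar invite, the follow-up, the kickoff note, the out-of-office reply, and the status update with no forced order relative to the vendor quote — 6.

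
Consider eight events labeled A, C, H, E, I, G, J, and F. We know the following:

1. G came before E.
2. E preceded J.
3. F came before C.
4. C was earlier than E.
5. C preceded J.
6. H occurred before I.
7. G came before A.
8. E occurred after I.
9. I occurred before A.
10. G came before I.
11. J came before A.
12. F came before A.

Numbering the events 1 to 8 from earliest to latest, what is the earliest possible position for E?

C, F, G, H, and I must all come before E — 5 forced predecessors.
Nothing else is forced ahead of E, so its earliest slot is position 5 + 1 = 6.

6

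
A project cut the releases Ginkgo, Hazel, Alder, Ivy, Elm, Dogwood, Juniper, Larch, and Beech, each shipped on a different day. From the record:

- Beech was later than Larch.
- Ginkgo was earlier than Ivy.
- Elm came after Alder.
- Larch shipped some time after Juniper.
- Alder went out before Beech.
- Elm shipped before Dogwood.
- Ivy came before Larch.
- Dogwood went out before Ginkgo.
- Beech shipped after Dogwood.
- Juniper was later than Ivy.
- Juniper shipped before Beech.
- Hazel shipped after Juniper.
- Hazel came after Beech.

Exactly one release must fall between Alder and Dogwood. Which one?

Tracing the constraints gives Alder → Elm → Dogwood, so Elm sits after Alder and before Dogwood.
No other release is forced both after Alder and before Dogwood.

Elm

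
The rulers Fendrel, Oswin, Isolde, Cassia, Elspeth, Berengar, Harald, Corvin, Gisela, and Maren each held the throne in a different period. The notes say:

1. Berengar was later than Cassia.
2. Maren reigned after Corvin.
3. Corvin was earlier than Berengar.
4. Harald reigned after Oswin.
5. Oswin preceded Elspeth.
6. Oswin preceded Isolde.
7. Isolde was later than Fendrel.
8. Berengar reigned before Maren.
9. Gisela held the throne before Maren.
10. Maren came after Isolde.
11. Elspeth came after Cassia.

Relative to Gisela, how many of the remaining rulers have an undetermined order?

8

Forced after Gisela: Maren.
That leaves Berengar, Cassia, Corvin, Elspeth, Fendrel, Harald, Isolde, and Oswin with no forced order relative to Gisela — 8.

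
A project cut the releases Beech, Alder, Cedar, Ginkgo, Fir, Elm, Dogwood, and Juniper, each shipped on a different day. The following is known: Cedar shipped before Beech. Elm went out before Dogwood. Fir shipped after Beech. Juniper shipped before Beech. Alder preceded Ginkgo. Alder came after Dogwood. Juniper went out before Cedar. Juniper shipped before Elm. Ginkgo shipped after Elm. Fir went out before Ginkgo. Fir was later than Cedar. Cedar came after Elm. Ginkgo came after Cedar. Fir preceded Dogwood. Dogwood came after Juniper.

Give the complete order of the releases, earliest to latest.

The constraints fix every adjacent pair, so only one ordering works:
Juniper → Elm → Cedar → Beech → Fir → Dogwood → Alder → Ginkgo.

Juniper, Elm, Cedar, Beech, Fir, Dogwood, Alder, Ginkgo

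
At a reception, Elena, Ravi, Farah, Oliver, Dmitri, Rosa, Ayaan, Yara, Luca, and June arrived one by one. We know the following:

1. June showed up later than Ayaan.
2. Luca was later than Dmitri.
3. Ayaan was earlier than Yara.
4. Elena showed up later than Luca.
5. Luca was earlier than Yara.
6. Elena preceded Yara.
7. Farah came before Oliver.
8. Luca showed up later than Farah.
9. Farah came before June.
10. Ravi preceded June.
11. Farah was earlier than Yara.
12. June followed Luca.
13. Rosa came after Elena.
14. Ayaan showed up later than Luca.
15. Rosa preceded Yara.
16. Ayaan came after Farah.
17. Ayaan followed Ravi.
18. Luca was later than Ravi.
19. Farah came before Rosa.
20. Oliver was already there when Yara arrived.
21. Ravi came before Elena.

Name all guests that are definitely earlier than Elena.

Dmitri, Farah, Luca, Ravi

Directly stated before Elena: Luca and Ravi.
Dmitri reaches Elena via Dmitri → Luca → Elena.
Farah reaches Elena via Farah → Luca → Elena.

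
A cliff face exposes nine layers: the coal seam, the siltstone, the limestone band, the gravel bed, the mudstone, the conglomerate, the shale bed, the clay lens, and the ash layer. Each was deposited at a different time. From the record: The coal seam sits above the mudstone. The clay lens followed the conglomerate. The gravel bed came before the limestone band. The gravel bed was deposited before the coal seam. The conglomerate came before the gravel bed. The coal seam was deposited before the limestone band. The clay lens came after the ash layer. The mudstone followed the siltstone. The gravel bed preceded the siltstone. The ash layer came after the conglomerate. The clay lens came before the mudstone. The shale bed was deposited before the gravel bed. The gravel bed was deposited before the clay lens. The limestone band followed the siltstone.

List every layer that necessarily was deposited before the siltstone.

Directly stated before the siltstone: the gravel bed.
The conglomerate reaches the siltstone via the conglomerate → the gravel bed → the siltstone.
The shale bed reaches the siltstone via the shale bed → the gravel bed → the siltstone.
No chain forces the ash layer (or any of the others) ahead of the siltstone.

the conglomerate, the gravel bed, the shale bed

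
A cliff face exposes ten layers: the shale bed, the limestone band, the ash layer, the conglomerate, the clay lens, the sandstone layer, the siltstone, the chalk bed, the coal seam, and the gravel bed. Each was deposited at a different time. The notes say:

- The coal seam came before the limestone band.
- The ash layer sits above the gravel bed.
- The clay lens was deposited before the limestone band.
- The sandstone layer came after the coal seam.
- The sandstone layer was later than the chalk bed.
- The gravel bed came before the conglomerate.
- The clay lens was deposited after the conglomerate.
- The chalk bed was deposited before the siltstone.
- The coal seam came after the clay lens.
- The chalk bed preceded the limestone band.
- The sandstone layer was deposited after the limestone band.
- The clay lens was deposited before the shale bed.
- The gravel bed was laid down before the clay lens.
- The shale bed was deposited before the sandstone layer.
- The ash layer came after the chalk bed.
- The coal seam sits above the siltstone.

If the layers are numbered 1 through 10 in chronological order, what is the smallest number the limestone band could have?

7

The chalk bed, the clay lens, the coal seam, the conglomerate, the gravel bed, and the siltstone must all come before the limestone band — 6 forced predecessors.
Nothing else is forced ahead of the limestone band, so its earliest slot is position 6 + 1 = 7.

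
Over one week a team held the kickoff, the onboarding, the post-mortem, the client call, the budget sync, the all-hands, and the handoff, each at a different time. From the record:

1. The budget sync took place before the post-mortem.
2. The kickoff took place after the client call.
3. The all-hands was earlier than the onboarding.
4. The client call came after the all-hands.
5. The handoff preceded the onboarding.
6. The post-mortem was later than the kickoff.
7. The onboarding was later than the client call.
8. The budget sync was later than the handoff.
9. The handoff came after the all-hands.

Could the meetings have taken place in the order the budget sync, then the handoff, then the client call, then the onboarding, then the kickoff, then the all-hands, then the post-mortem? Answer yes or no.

no

The constraints require the handoff before the budget sync, but in the proposed sequence the budget sync appears ahead of the handoff. That one violation is enough.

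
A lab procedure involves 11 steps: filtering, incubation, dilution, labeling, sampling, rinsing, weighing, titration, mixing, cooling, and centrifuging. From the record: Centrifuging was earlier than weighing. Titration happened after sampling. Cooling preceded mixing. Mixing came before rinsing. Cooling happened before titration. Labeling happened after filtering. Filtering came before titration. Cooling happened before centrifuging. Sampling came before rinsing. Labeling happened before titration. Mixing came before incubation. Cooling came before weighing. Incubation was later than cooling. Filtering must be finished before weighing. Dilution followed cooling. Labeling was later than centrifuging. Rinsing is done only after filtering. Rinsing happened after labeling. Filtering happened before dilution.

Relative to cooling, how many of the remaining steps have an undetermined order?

Forced after cooling: centrifuging, dilution, incubation, labeling, mixing, rinsing, titration, and weighing.
That leaves filtering and sampling with no forced order relative to cooling — 2.

2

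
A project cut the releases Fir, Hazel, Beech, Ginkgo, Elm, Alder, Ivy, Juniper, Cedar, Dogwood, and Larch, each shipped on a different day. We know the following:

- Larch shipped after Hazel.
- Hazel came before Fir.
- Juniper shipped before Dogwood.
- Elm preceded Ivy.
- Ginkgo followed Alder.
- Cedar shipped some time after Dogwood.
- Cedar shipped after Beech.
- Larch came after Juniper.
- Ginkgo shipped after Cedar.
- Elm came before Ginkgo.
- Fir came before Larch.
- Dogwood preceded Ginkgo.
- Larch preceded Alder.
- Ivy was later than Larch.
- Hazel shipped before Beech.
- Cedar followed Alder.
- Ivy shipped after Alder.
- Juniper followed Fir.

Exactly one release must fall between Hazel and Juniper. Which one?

Tracing the constraints gives Hazel → Fir → Juniper, so Fir sits after Hazel and before Juniper.
No other release is forced both after Hazel and before Juniper.

Fir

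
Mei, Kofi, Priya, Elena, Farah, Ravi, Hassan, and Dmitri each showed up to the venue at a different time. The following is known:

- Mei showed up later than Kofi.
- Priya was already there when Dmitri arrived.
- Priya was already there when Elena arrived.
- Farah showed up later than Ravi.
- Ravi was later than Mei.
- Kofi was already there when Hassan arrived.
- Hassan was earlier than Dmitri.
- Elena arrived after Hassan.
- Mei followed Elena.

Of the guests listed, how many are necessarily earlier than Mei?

Directly stated before Mei: Elena and Kofi.
Hassan reaches Mei via Hassan → Elena → Mei.
Priya reaches Mei via Priya → Elena → Mei.
That's Elena, Hassan, Kofi, and Priya — 4 in all.

4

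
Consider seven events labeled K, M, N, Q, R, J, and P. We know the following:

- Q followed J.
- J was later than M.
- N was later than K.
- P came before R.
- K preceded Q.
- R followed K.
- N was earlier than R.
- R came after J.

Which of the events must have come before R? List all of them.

Directly stated before R: J, K, N, and P.
M reaches R via M → J → R.
No chain forces Q ahead of R.

J, K, M, N, P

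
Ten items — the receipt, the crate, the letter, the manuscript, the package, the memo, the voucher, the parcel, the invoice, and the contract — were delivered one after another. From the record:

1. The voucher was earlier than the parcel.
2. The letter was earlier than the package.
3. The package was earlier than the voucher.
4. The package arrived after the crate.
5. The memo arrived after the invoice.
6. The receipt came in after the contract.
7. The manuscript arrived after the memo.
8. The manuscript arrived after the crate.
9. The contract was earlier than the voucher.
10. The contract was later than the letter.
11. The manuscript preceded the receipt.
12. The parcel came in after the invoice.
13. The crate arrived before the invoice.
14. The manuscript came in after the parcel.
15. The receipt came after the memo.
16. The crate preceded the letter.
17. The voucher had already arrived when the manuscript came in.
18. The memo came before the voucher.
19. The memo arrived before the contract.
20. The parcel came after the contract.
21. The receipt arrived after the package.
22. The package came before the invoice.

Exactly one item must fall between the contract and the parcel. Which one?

the voucher

Tracing the constraints gives the contract → the voucher → the parcel, so the voucher sits after the contract and before the parcel.
No other item is forced both after the contract and before the parcel.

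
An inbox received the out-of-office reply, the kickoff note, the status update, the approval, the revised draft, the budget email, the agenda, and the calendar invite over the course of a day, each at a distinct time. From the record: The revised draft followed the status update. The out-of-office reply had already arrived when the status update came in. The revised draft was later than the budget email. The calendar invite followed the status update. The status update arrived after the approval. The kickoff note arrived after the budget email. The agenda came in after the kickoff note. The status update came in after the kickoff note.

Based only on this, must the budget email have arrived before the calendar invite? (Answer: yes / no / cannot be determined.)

Chain the constraints: the budget email → the kickoff note → the status update → the calendar invite. Each link is directly stated, so the budget email comes before the calendar invite.

yes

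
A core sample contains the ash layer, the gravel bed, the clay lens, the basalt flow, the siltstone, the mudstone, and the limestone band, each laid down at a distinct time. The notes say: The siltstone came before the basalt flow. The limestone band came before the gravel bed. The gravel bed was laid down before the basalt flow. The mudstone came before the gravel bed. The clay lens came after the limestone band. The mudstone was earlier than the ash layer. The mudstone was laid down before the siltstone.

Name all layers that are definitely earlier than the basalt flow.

Directly stated before the basalt flow: the gravel bed and the siltstone.
The limestone band reaches the basalt flow via the limestone band → the gravel bed → the basalt flow.
The mudstone reaches the basalt flow via the mudstone → the gravel bed → the basalt flow.

the gravel bed, the limestone band, the mudstone, the siltstone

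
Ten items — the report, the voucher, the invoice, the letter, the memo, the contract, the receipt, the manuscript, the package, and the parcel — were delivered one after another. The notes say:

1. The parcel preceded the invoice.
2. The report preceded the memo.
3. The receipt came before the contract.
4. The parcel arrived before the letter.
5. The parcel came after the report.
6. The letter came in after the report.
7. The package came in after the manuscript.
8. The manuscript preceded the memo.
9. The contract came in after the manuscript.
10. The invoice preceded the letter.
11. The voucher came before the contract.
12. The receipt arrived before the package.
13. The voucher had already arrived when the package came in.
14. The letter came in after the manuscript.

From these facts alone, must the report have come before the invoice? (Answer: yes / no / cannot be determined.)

Chain the constraints: the report → the parcel → the invoice. Each link is directly stated, so the report comes before the invoice.

yes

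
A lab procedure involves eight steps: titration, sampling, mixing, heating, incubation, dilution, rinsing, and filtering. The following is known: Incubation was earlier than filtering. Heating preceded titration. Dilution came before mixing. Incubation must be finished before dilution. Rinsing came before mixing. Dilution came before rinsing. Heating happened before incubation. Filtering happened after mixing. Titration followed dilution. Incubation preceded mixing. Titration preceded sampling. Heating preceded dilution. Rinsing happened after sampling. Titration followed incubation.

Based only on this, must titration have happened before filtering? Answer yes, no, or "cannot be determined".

yes

Chain the constraints: titration → sampling → rinsing → mixing → filtering. Each link is directly stated, so titration comes before filtering.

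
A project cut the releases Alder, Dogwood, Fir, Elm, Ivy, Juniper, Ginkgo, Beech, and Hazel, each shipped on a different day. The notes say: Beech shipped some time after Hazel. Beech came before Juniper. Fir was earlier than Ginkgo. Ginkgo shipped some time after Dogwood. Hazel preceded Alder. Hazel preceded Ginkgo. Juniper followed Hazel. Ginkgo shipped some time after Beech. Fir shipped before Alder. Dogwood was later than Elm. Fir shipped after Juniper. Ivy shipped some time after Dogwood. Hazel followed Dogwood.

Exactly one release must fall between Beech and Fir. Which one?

Tracing the constraints gives Beech → Juniper → Fir, so Juniper sits after Beech and before Fir.
No other release is forced both after Beech and before Fir.

Juniper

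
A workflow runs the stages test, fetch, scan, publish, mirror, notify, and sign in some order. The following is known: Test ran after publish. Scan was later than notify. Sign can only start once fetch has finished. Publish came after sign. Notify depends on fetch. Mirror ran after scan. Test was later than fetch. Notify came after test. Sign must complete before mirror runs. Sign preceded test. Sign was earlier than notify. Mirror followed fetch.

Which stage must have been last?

mirror

Every other stage has a chain of constraints placing it before mirror, so mirror is last.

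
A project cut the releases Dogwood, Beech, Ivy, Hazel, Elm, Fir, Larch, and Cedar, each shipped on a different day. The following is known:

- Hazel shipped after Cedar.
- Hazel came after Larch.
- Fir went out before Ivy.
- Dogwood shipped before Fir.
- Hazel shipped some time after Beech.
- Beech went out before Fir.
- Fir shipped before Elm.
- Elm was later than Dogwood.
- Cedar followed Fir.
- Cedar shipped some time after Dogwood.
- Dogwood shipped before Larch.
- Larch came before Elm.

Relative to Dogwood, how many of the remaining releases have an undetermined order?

Forced after Dogwood: Cedar, Elm, Fir, Hazel, Ivy, and Larch.
That leaves Beech with no forced order relative to Dogwood — 1.

1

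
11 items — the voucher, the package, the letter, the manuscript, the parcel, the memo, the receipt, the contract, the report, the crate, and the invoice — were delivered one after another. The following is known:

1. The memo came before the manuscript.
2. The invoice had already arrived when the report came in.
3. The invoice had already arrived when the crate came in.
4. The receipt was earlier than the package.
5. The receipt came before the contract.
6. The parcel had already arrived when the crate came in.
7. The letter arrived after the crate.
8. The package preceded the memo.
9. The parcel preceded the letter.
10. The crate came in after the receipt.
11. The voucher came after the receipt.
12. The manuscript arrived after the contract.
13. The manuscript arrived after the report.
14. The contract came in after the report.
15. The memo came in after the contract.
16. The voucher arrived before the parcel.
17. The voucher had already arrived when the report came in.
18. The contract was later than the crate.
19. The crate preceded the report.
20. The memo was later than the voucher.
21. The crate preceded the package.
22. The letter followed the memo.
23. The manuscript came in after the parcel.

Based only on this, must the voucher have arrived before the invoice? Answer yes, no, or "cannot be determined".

No chain of stated constraints runs from the voucher to the invoice, and none runs from the invoice to the voucher either.
So the relative order of the voucher and the invoice is not fixed by the given facts.

cannot be determined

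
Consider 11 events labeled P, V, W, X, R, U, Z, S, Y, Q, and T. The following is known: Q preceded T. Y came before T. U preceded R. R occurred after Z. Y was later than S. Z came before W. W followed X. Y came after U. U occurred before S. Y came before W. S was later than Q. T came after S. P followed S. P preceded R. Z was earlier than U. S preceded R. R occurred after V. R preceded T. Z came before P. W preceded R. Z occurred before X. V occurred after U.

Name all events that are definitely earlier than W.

Directly stated before W: X, Y, and Z.
Q reaches W via Q → S → Y → W.
S reaches W via S → Y → W.
U reaches W via U → Y → W.
No chain forces T (or any of the others) ahead of W.

Q, S, U, X, Y, Z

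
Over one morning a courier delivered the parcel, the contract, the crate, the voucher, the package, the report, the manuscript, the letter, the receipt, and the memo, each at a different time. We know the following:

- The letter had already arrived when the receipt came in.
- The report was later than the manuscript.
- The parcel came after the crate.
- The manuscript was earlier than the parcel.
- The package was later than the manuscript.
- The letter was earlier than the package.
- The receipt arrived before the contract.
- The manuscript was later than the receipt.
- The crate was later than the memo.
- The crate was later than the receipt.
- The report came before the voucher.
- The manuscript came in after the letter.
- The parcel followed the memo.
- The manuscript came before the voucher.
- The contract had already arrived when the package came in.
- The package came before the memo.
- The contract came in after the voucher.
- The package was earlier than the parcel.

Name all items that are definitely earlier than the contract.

the letter, the manuscript, the receipt, the report, the voucher

Directly stated before the contract: the receipt and the voucher.
The letter reaches the contract via the letter → the receipt → the contract.
The manuscript reaches the contract via the manuscript → the voucher → the contract.
The report reaches the contract via the report → the voucher → the contract.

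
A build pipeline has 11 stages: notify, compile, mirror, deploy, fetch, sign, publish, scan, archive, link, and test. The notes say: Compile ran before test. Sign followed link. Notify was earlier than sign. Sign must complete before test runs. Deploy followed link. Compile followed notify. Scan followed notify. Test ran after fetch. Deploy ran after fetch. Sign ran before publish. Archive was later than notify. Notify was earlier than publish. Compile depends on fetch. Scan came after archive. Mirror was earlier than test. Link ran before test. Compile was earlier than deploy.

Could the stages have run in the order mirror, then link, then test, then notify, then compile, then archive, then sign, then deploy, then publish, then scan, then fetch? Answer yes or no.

no

The constraints require sign before test, but in the proposed sequence test appears ahead of sign. That one violation is enough.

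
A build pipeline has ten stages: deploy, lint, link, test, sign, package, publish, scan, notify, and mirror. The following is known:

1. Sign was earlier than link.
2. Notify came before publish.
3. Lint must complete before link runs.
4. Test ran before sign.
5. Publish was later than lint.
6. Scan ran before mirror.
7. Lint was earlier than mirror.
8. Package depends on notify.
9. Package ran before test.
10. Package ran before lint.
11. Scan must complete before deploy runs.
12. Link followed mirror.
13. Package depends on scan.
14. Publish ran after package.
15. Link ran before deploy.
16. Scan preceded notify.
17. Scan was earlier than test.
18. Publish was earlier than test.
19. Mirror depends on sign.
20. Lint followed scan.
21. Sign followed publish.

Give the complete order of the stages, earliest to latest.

The constraints fix every adjacent pair, so only one ordering works:
scan → notify → package → lint → publish → test → sign → mirror → link → deploy.

scan, notify, package, lint, publish, test, sign, mirror, link, deploy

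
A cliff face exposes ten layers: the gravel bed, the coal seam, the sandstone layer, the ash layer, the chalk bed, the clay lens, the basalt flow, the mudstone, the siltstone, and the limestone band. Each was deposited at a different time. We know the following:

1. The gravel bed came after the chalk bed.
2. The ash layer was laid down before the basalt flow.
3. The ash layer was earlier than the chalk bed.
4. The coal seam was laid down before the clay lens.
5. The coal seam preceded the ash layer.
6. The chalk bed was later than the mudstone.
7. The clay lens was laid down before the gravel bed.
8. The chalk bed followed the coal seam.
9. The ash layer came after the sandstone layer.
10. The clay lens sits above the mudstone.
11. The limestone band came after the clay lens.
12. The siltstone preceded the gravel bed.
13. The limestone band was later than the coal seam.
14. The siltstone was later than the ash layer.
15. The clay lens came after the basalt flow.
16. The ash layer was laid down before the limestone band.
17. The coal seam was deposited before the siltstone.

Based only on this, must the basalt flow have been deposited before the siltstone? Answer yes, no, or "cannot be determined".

No chain of stated constraints runs from the basalt flow to the siltstone, and none runs from the siltstone to the basalt flow either.
So the relative order of the basalt flow and the siltstone is not fixed by the given facts.

cannot be determined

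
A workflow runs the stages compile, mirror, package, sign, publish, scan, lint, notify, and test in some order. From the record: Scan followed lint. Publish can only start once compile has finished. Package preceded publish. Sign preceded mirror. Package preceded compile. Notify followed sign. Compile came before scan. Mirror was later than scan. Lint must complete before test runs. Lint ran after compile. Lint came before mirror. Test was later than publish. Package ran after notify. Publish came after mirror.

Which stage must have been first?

sign

Sign has a chain of constraints placing it before every other stage, so sign must be first.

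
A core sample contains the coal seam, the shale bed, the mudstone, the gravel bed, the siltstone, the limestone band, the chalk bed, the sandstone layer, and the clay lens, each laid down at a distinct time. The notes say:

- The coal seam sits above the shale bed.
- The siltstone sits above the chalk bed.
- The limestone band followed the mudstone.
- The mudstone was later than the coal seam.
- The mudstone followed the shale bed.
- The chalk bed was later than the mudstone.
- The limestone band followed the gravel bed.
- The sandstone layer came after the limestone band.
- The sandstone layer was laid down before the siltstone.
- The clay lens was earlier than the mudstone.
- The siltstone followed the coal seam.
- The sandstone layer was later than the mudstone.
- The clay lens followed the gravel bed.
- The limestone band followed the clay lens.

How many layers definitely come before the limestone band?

Directly stated before the limestone band: the clay lens, the gravel bed, and the mudstone.
The coal seam reaches the limestone band via the coal seam → the mudstone → the limestone band.
The shale bed reaches the limestone band via the shale bed → the mudstone → the limestone band.
No chain forces the siltstone (or any of the others) ahead of the limestone band.
That's the clay lens, the coal seam, the gravel bed, the mudstone, and the shale bed — 5 in all.

5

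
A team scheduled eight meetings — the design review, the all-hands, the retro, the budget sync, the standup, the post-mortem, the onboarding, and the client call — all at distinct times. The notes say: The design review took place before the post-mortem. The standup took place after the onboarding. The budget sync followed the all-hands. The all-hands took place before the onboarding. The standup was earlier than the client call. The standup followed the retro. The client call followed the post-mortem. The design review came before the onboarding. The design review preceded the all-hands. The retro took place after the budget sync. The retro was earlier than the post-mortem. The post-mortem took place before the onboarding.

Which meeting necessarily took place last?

Every other meeting has a chain of constraints placing it before the client call, so the client call is last.

the client call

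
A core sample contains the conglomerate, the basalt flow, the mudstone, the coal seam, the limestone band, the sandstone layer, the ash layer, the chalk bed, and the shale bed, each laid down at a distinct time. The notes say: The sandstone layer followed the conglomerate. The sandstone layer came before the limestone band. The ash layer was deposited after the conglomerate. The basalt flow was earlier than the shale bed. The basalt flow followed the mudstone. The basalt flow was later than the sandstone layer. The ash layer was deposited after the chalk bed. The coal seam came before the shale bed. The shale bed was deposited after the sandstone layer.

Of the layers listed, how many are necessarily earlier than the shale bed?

Directly stated before the shale bed: the basalt flow, the coal seam, and the sandstone layer.
The conglomerate reaches the shale bed via the conglomerate → the sandstone layer → the shale bed.
The mudstone reaches the shale bed via the mudstone → the basalt flow → the shale bed.
That's the basalt flow, the coal seam, the conglomerate, the mudstone, and the sandstone layer — 5 in all.

5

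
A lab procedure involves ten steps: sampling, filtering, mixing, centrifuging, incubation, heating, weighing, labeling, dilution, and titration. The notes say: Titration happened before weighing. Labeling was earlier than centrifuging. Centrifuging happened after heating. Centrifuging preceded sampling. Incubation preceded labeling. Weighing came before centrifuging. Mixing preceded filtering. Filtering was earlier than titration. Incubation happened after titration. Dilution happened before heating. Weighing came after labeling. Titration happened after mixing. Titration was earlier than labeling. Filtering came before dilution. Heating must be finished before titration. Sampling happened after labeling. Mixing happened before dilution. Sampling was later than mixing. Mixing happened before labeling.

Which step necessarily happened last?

Every other step has a chain of constraints placing it before sampling, so sampling is last.

sampling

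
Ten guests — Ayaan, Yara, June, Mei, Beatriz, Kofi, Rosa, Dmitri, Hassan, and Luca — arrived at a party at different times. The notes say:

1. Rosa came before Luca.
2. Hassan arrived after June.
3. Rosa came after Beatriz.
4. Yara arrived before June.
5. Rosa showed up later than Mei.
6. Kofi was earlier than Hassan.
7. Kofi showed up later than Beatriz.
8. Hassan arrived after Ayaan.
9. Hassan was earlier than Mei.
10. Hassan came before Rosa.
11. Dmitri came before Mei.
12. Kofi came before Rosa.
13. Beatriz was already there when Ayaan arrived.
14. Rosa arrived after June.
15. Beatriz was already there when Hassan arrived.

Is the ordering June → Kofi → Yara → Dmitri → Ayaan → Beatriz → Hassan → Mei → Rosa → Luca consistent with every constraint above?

no

The constraints require Yara before June, but in the proposed sequence June appears ahead of Yara. That one violation is enough.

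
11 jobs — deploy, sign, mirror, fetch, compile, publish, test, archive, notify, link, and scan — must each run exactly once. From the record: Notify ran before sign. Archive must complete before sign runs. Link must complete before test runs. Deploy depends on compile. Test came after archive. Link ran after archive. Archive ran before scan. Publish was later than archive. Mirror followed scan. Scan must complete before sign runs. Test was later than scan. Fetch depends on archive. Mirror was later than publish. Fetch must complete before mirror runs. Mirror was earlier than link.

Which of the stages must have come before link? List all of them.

Directly stated before link: archive and mirror.
Fetch reaches link via fetch → mirror → link.
Publish reaches link via publish → mirror → link.
Scan reaches link via scan → mirror → link.
No chain forces sign (or any of the others) ahead of link.

archive, fetch, mirror, publish, scan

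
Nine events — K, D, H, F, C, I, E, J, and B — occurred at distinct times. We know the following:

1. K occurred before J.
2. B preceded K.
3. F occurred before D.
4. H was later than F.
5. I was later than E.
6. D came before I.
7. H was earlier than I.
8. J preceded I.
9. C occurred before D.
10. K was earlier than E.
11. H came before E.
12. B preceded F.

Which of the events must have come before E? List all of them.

B, F, H, K

Directly stated before E: H and K.
B reaches E via B → K → E.
F reaches E via F → H → E.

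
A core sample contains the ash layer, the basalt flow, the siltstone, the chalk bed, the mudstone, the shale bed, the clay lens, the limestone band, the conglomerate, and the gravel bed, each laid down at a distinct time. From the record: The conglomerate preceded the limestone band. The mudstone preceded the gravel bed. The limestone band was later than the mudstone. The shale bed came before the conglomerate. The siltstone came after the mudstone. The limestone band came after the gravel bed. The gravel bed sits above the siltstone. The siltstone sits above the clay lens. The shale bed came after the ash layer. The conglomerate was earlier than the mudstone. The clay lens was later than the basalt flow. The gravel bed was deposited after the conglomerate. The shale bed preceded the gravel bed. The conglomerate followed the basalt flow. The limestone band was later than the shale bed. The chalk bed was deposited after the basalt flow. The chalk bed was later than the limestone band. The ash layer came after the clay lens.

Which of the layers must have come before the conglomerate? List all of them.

Directly stated before the conglomerate: the basalt flow and the shale bed.
The ash layer reaches the conglomerate via the ash layer → the shale bed → the conglomerate.
The clay lens reaches the conglomerate via the clay lens → the ash layer → the shale bed → the conglomerate.
No chain forces the chalk bed (or any of the others) ahead of the conglomerate.

the ash layer, the basalt flow, the clay lens, the shale bed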